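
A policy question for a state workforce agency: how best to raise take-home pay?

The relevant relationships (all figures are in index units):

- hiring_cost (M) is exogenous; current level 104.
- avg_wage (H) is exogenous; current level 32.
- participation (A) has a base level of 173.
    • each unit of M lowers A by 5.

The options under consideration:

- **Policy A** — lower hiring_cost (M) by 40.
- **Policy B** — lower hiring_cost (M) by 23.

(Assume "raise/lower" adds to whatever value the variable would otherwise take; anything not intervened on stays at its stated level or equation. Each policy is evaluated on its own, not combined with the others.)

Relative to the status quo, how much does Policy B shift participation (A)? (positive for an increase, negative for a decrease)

115

Baseline:
  M = 104
  A = 173 − 5·104 = -347
Policy B (M − 23):
  M = 104 − 23 = 81
  A = 173 − 5·81 = -232
Change in A: -232 − (-347) = 115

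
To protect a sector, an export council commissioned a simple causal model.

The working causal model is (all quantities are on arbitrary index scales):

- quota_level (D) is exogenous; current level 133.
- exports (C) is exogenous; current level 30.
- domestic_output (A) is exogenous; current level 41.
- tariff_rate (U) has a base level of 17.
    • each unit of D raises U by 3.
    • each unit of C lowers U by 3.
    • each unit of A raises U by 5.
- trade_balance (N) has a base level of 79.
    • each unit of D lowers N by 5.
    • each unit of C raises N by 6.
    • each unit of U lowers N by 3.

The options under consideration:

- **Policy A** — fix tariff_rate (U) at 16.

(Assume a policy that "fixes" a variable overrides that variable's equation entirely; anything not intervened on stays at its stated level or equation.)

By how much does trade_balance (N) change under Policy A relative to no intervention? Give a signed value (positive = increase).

Baseline:
  D = 133
  C = 30
  A = 41
  U = 17 + 3·133 − 3·30 + 5·41 = 531
  N = 79 − 5·133 + 6·30 − 3·531 = -1999
Policy A (U := 16):
  D = 133
  C = 30
  A = 41
  U = 16
  N = 79 − 5·133 + 6·30 − 3·16 = -454
Change in N: -454 − (-1999) = 1545

1545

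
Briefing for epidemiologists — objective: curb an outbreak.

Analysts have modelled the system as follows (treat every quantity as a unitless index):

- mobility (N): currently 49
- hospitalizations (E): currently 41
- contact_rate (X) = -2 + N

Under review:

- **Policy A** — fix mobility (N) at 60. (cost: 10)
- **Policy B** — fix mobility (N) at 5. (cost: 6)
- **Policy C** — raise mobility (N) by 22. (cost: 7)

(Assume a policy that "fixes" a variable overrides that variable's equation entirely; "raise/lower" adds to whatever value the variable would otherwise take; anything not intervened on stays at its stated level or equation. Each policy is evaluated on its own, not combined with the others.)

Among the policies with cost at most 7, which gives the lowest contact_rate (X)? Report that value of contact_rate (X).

3

Policy B (N := 5):
  N = 5
  X = -2 + 5 = 3
Policy C (N + 22):
  N = 49 + 22 = 71
  X = -2 + 71 = 69
Comparing — Policy B: X=3, Policy C: X=69. Lowest is 3 (Policy B).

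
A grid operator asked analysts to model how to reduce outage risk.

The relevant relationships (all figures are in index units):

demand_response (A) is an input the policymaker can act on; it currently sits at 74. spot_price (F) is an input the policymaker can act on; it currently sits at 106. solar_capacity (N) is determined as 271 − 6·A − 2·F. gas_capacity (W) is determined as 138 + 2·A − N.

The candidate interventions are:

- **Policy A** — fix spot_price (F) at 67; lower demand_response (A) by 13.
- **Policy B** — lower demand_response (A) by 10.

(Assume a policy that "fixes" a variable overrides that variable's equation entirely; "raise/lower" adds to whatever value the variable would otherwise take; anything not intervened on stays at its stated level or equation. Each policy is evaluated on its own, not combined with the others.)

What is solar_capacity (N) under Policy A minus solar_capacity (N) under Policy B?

Policy A (F := 67, A − 13):
  A = 74 − 13 = 61
  F = 67
  N = 271 − 6·61 − 2·67 = -229
Policy B (A − 10):
  A = 74 − 10 = 64
  F = 106
  N = 271 − 6·64 − 2·106 = -325
N: -229 − (-325) = 96

96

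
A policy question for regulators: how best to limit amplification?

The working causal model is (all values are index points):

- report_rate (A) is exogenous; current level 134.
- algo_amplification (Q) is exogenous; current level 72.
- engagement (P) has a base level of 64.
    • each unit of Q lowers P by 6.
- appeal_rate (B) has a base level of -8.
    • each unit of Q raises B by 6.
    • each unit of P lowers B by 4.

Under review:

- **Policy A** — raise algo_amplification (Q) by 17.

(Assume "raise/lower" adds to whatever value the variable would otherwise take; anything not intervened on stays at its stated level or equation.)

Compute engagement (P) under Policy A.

-470

Policy A (Q + 17):
  Q = 72 + 17 = 89
  P = 64 − 6·89 = -470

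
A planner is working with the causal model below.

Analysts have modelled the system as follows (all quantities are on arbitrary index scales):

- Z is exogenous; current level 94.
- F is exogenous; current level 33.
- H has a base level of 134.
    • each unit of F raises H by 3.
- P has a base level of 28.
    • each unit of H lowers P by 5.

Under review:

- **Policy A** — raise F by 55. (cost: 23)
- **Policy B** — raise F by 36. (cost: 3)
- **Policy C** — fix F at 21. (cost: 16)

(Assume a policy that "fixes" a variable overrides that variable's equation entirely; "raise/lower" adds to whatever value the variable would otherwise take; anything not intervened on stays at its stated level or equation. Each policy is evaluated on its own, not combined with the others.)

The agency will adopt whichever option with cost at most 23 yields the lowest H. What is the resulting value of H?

197

Policy A (F + 55):
  F = 33 + 55 = 88
  H = 134 + 3·88 = 398
Policy B (F + 36):
  F = 33 + 36 = 69
  H = 134 + 3·69 = 341
Policy C (F := 21):
  F = 21
  H = 134 + 3·21 = 197
Comparing — Policy A: H=398, Policy B: H=341, Policy C: H=197. Lowest is 197 (Policy C).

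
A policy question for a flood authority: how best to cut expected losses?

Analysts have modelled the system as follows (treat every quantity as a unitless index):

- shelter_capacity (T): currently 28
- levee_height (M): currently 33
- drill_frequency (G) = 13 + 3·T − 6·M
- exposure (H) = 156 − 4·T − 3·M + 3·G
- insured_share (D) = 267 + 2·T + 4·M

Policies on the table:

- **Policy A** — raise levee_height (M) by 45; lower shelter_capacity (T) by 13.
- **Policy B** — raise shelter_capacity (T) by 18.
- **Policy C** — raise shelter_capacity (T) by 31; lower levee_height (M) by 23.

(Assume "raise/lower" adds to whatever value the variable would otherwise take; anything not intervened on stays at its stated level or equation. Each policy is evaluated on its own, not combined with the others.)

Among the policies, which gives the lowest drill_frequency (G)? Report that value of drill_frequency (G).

Policy A (M + 45, T − 13):
  T = 28 − 13 = 15
  M = 33 + 45 = 78
  G = 13 + 3·15 − 6·78 = -410
Policy B (T + 18):
  T = 28 + 18 = 46
  M = 33
  G = 13 + 3·46 − 6·33 = -47
Policy C (T + 31, M − 23):
  T = 28 + 31 = 59
  M = 33 − 23 = 10
  G = 13 + 3·59 − 6·10 = 130
Comparing — Policy A: G=-410, Policy B: G=-47, Policy C: G=130. Lowest is -410 (Policy A).

-410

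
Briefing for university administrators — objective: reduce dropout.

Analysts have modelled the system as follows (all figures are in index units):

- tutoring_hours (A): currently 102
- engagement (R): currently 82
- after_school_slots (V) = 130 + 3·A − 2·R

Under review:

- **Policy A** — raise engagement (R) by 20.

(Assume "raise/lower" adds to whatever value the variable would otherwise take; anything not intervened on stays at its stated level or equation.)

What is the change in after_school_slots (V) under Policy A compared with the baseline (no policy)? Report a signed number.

-40

Baseline:
  A = 102
  R = 82
  V = 130 + 3·102 − 2·82 = 272
Policy A (R + 20):
  A = 102
  R = 82 + 20 = 102
  V = 130 + 3·102 − 2·102 = 232
Change in V: 232 − 272 = -40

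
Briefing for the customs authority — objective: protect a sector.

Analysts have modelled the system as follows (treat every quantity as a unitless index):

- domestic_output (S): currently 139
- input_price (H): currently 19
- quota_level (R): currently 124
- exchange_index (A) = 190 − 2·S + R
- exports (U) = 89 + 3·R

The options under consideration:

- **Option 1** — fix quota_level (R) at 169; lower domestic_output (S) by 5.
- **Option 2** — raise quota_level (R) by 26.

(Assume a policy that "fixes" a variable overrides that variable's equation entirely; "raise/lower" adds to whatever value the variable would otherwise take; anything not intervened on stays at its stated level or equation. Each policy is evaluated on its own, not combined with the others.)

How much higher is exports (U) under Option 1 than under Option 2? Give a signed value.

57

Option 1 (R := 169, S − 5):
  R = 169
  U = 89 + 3·169 = 596
Option 2 (R + 26):
  R = 124 + 26 = 150
  U = 89 + 3·150 = 539
U: 596 − 539 = 57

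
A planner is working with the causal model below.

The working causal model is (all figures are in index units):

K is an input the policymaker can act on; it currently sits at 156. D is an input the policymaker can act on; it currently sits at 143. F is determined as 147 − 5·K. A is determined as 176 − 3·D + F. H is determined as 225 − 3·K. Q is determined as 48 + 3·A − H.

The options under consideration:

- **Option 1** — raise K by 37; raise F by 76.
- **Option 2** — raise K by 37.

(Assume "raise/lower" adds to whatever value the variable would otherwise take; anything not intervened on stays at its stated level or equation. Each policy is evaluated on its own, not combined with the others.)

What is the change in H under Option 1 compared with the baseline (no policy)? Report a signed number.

-111

Baseline:
  K = 156
  H = 225 − 3·156 = -243
Option 1 (K + 37, F + 76):
  K = 156 + 37 = 193
  H = 225 − 3·193 = -354
Change in H: -354 − (-243) = -111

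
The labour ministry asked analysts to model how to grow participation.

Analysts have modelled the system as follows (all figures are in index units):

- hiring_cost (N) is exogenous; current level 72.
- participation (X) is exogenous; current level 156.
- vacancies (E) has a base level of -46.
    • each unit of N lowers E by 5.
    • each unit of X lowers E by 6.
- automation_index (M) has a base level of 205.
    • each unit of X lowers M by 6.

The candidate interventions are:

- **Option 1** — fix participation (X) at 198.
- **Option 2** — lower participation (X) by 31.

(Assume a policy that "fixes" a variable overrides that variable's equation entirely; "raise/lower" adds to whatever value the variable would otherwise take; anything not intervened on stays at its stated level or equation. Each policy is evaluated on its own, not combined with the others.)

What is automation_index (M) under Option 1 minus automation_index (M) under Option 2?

Option 1 (X := 198):
  X = 198
  M = 205 − 6·198 = -983
Option 2 (X − 31):
  X = 156 − 31 = 125
  M = 205 − 6·125 = -545
M: -983 − (-545) = -438

-438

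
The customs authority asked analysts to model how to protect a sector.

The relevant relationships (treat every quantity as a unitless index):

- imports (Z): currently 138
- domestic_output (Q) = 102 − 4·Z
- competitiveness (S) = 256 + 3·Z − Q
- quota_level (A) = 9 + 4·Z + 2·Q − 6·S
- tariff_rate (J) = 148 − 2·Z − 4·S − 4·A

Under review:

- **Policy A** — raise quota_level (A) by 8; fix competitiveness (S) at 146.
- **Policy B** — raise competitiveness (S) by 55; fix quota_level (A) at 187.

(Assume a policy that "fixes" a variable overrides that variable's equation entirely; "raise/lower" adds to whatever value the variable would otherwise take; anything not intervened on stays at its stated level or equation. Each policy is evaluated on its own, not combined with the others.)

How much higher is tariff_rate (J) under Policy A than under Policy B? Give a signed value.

9692

Policy A (A + 8, S := 146):
  Z = 138
  Q = 102 − 4·138 = -450
  S = 146
  A = 9 + 4·138 + 2·(-450) − 6·146 (+8 from intervention) = -1207
  J = 148 − 2·138 − 4·146 − 4·(-1207) = 4116
Policy B (S + 55, A := 187):
  Z = 138
  Q = 102 − 4·138 = -450
  S = 256 + 3·138 − (-450) (+55 from intervention) = 1175
  A = 187
  J = 148 − 2·138 − 4·1175 − 4·187 = -5576
J: 4116 − (-5576) = 9692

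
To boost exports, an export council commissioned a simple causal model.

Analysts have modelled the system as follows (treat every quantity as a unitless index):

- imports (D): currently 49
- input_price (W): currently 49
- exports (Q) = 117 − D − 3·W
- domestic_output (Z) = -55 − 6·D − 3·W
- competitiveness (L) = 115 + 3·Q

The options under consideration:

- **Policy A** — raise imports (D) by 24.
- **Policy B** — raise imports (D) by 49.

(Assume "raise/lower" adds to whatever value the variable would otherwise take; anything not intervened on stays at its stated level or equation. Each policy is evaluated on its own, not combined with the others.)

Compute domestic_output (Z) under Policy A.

-640

Policy A (D + 24):
  D = 49 + 24 = 73
  W = 49
  Z = -55 − 6·73 − 3·49 = -640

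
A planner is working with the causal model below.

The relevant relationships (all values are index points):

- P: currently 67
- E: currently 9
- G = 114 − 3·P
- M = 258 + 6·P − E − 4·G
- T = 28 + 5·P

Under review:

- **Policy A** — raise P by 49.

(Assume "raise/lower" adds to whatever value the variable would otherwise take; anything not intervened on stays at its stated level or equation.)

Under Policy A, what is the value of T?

608

Policy A (P + 49):
  P = 67 + 49 = 116
  T = 28 + 5·116 = 608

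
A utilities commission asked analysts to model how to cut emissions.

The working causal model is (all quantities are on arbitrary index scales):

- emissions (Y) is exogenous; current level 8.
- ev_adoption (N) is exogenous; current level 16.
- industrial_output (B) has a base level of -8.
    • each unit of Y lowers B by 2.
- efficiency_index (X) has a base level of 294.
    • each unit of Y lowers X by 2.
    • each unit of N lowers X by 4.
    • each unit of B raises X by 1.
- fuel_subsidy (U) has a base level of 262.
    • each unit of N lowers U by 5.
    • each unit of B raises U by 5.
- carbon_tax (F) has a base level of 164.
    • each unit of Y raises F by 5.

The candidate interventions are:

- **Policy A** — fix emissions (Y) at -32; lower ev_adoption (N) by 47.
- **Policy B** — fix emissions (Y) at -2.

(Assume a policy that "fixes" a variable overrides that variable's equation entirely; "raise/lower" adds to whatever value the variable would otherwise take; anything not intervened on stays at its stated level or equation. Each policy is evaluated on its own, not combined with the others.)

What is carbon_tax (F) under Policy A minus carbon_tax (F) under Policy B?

-150

Policy A (Y := -32, N − 47):
  Y = -32
  F = 164 + 5·(-32) = 4
Policy B (Y := -2):
  Y = -2
  F = 164 + 5·(-2) = 154
F: 4 − 154 = -150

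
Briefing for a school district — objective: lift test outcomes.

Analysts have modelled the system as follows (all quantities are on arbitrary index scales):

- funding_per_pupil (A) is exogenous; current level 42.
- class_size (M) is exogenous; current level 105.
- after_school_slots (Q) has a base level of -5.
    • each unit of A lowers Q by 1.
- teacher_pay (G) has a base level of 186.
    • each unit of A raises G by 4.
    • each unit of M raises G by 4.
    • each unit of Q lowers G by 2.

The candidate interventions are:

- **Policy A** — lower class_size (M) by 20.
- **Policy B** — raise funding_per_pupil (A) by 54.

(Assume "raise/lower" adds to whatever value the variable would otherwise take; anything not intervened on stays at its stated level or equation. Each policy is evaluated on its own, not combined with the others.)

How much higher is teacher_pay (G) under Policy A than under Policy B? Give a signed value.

Policy A (M − 20):
  A = 42
  M = 105 − 20 = 85
  Q = -5 − 42 = -47
  G = 186 + 4·42 + 4·85 − 2·(-47) = 788
Policy B (A + 54):
  A = 42 + 54 = 96
  M = 105
  Q = -5 − 96 = -101
  G = 186 + 4·96 + 4·105 − 2·(-101) = 1192
G: 788 − 1192 = -404

-404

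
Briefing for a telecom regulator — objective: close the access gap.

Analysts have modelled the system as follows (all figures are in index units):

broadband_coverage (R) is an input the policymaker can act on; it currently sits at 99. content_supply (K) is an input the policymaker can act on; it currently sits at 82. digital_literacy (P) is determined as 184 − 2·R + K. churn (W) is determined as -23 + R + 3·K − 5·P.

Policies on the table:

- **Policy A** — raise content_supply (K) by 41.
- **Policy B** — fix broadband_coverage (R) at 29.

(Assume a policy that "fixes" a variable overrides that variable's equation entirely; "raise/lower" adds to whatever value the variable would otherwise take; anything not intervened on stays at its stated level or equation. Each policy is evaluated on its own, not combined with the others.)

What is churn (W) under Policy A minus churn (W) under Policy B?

Policy A (K + 41):
  R = 99
  K = 82 + 41 = 123
  P = 184 − 2·99 + 123 = 109
  W = -23 + 99 + 3·123 − 5·109 = -100
Policy B (R := 29):
  R = 29
  K = 82
  P = 184 − 2·29 + 82 = 208
  W = -23 + 29 + 3·82 − 5·208 = -788
W: -100 − (-788) = 688

688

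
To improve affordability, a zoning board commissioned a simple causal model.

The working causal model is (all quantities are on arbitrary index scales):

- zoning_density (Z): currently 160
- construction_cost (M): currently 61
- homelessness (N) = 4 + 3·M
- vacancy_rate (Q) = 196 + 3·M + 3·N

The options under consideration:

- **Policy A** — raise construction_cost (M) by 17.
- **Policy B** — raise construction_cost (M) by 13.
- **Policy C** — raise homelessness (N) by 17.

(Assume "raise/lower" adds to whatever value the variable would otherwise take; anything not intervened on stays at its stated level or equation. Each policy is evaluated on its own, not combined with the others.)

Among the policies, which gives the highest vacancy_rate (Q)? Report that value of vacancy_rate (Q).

Policy A (M + 17):
  M = 61 + 17 = 78
  N = 4 + 3·78 = 238
  Q = 196 + 3·78 + 3·238 = 1144
Policy B (M + 13):
  M = 61 + 13 = 74
  N = 4 + 3·74 = 226
  Q = 196 + 3·74 + 3·226 = 1096
Policy C (N + 17):
  M = 61
  N = 4 + 3·61 (+17 from intervention) = 204
  Q = 196 + 3·61 + 3·204 = 991
Comparing — Policy A: Q=1144, Policy B: Q=1096, Policy C: Q=991. Highest is 1144 (Policy A).

1144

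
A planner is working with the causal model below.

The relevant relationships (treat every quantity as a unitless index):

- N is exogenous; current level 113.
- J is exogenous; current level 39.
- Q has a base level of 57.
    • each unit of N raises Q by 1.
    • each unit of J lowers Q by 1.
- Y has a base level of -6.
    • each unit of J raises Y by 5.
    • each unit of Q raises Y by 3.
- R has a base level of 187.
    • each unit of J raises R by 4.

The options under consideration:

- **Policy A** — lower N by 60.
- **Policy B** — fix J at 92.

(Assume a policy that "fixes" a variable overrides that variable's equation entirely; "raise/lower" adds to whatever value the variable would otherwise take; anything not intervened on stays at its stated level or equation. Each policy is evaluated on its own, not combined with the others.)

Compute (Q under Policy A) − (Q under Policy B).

-7

Policy A (N − 60):
  N = 113 − 60 = 53
  J = 39
  Q = 57 + 53 − 39 = 71
Policy B (J := 92):
  N = 113
  J = 92
  Q = 57 + 113 − 92 = 78
Q: 71 − 78 = -7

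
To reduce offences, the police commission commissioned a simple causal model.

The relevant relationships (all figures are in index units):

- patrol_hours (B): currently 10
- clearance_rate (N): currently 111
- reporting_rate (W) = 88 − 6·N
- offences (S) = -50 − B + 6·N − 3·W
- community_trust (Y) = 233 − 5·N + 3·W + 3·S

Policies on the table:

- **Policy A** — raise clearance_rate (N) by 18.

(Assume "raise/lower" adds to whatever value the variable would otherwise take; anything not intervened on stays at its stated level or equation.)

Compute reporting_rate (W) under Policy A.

Policy A (N + 18):
  N = 111 + 18 = 129
  W = 88 − 6·129 = -686

-686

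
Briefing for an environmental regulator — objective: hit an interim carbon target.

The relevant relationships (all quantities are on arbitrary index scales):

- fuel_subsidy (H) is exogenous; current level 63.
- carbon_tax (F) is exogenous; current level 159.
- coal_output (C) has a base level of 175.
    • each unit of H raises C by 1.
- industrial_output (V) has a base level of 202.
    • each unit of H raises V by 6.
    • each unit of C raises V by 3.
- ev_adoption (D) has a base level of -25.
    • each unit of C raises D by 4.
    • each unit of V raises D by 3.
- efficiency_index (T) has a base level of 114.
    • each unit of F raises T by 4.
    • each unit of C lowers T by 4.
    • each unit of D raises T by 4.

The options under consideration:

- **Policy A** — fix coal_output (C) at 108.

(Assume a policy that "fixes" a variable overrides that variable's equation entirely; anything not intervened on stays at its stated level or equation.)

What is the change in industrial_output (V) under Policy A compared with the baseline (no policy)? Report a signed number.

-390

Baseline:
  H = 63
  C = 175 + 63 = 238
  V = 202 + 6·63 + 3·238 = 1294
Policy A (C := 108):
  H = 63
  C = 108
  V = 202 + 6·63 + 3·108 = 904
Change in V: 904 − 1294 = -390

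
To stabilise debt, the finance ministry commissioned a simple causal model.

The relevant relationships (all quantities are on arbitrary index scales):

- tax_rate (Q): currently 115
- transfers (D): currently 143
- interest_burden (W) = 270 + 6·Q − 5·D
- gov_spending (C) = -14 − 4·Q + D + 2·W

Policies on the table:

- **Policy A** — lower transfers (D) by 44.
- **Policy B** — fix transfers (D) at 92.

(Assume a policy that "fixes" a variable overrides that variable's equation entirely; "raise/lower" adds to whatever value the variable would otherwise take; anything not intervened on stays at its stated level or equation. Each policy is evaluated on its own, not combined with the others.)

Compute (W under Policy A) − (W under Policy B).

Policy A (D − 44):
  Q = 115
  D = 143 − 44 = 99
  W = 270 + 6·115 − 5·99 = 465
Policy B (D := 92):
  Q = 115
  D = 92
  W = 270 + 6·115 − 5·92 = 500
W: 465 − 500 = -35

-35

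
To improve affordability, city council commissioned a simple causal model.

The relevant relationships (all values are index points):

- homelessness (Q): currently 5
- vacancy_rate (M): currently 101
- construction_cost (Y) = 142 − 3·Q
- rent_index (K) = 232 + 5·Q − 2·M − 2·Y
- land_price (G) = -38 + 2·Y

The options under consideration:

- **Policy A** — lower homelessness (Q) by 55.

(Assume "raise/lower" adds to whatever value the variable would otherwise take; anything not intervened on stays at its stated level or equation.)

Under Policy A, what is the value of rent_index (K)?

-804

Policy A (Q − 55):
  Q = 5 − 55 = -50
  M = 101
  Y = 142 − 3·(-50) = 292
  K = 232 + 5·(-50) − 2·101 − 2·292 = -804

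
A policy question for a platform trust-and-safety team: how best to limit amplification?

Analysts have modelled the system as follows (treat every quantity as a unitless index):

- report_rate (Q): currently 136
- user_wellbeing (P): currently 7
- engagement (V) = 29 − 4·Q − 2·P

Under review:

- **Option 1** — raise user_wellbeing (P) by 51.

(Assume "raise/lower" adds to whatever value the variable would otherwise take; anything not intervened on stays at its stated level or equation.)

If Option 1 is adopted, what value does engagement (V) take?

-631

Option 1 (P + 51):
  Q = 136
  P = 7 + 51 = 58
  V = 29 − 4·136 − 2·58 = -631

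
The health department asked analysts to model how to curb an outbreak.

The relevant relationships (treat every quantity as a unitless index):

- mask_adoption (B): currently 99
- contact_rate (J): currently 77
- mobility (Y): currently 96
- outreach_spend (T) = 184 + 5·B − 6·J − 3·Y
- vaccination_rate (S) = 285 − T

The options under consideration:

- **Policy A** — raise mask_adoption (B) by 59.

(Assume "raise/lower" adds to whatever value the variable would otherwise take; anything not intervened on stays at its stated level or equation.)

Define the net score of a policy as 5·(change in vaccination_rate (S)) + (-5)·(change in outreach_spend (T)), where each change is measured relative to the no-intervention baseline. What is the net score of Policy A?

-2950

Baseline:
  B = 99
  J = 77
  Y = 96
  T = 184 + 5·99 − 6·77 − 3·96 = -71
  S = 285 − (-71) = 356
Policy A (B + 59):
  B = 99 + 59 = 158
  J = 77
  Y = 96
  T = 184 + 5·158 − 6·77 − 3·96 = 224
  S = 285 − 224 = 61
ΔS = 61 − 356 = -295; ΔT = 224 − (-71) = 295
Score = 5·(-295) + (-5)·295 = -2950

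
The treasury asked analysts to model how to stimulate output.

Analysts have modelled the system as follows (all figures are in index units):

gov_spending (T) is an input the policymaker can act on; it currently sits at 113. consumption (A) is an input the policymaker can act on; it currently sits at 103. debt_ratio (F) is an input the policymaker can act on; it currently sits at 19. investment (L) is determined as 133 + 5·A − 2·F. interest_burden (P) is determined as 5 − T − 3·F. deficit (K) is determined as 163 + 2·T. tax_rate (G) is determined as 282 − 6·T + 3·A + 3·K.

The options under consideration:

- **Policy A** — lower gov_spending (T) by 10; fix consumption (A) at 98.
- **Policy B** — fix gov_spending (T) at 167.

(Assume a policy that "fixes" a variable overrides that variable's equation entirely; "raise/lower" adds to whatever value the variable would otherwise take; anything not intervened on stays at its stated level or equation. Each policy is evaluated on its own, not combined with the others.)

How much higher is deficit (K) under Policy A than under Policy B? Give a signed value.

-128

Policy A (T − 10, A := 98):
  T = 113 − 10 = 103
  K = 163 + 2·103 = 369
Policy B (T := 167):
  T = 167
  K = 163 + 2·167 = 497
K: 369 − 497 = -128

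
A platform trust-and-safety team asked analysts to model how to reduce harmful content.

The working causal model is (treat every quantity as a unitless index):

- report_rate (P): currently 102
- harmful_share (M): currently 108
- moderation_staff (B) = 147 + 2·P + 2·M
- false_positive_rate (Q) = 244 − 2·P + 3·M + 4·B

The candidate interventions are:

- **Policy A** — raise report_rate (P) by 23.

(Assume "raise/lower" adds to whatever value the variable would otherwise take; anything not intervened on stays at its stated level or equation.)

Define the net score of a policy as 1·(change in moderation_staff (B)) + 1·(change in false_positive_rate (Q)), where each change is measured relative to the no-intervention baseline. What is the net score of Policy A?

Baseline:
  P = 102
  M = 108
  B = 147 + 2·102 + 2·108 = 567
  Q = 244 − 2·102 + 3·108 + 4·567 = 2632
Policy A (P + 23):
  P = 102 + 23 = 125
  M = 108
  B = 147 + 2·125 + 2·108 = 613
  Q = 244 − 2·125 + 3·108 + 4·613 = 2770
ΔB = 613 − 567 = 46; ΔQ = 2770 − 2632 = 138
Score = 1·46 + 1·138 = 184

184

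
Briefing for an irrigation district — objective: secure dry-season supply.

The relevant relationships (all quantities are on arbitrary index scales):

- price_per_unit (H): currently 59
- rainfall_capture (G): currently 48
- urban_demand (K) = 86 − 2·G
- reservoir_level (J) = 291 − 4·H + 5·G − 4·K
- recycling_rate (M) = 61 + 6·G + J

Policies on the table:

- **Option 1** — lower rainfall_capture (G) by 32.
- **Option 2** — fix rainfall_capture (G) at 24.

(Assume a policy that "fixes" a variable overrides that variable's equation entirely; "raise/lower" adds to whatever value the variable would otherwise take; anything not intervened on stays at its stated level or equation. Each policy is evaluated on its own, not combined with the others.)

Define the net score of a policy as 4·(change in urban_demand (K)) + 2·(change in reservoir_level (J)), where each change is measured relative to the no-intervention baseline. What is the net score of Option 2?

Baseline:
  H = 59
  G = 48
  K = 86 − 2·48 = -10
  J = 291 − 4·59 + 5·48 − 4·(-10) = 335
Option 2 (G := 24):
  H = 59
  G = 24
  K = 86 − 2·24 = 38
  J = 291 − 4·59 + 5·24 − 4·38 = 23
ΔK = 38 − (-10) = 48; ΔJ = 23 − 335 = -312
Score = 4·48 + 2·(-312) = -432

-432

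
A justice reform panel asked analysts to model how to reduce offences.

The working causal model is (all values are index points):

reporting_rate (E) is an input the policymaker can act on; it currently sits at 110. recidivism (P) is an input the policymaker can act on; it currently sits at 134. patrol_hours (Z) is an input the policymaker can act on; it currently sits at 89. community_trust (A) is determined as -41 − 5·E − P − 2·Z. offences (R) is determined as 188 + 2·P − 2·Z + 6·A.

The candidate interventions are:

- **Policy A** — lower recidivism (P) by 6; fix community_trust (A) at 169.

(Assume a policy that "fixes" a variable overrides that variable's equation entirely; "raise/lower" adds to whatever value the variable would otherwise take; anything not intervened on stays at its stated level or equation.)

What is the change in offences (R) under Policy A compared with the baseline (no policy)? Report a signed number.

Baseline:
  E = 110
  P = 134
  Z = 89
  A = -41 − 5·110 − 134 − 2·89 = -903
  R = 188 + 2·134 − 2·89 + 6·(-903) = -5140
Policy A (P − 6, A := 169):
  E = 110
  P = 134 − 6 = 128
  Z = 89
  A = 169
  R = 188 + 2·128 − 2·89 + 6·169 = 1280
Change in R: 1280 − (-5140) = 6420

6420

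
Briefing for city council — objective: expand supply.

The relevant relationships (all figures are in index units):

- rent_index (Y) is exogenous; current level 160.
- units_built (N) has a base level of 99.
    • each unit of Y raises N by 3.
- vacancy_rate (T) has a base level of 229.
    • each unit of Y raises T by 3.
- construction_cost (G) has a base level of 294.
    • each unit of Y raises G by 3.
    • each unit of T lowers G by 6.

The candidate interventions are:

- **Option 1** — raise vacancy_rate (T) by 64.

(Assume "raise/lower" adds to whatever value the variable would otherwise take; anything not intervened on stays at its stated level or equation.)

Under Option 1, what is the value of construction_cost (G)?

Option 1 (T + 64):
  Y = 160
  T = 229 + 3·160 (+64 from intervention) = 773
  G = 294 + 3·160 − 6·773 = -3864

-3864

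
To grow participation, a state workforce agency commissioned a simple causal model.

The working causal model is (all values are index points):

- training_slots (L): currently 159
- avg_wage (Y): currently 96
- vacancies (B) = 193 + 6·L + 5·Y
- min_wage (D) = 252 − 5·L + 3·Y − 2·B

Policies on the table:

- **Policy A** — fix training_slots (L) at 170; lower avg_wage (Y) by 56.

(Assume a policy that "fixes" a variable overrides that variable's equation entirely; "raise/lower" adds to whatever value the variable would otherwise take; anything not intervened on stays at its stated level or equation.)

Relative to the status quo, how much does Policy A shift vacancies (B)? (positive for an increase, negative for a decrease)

Baseline:
  L = 159
  Y = 96
  B = 193 + 6·159 + 5·96 = 1627
Policy A (L := 170, Y − 56):
  L = 170
  Y = 96 − 56 = 40
  B = 193 + 6·170 + 5·40 = 1413
Change in B: 1413 − 1627 = -214

-214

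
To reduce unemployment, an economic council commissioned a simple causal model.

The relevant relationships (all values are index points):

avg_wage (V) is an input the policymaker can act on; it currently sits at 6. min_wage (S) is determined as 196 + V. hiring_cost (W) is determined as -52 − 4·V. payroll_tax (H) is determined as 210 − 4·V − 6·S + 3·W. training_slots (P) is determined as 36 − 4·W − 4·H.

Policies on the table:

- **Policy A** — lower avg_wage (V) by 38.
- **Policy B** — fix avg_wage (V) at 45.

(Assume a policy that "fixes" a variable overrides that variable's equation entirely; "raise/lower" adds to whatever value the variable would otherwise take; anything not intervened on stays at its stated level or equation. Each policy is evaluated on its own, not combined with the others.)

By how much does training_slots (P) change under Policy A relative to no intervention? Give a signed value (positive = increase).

-3952

Baseline:
  V = 6
  S = 196 + 6 = 202
  W = -52 − 4·6 = -76
  H = 210 − 4·6 − 6·202 + 3·(-76) = -1254
  P = 36 − 4·(-76) − 4·(-1254) = 5356
Policy A (V − 38):
  V = 6 − 38 = -32
  S = 196 + (-32) = 164
  W = -52 − 4·(-32) = 76
  H = 210 − 4·(-32) − 6·164 + 3·76 = -418
  P = 36 − 4·76 − 4·(-418) = 1404
Change in P: 1404 − 5356 = -3952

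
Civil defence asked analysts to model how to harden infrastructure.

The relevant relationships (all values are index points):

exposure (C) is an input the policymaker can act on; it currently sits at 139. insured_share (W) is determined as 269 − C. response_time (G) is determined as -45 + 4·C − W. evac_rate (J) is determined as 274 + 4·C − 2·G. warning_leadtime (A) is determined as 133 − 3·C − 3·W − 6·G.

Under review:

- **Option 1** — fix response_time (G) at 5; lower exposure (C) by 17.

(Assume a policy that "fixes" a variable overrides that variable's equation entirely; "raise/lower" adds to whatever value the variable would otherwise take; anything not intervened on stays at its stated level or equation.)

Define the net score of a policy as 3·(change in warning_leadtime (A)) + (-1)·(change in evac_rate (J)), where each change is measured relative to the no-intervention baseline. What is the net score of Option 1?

Baseline:
  C = 139
  W = 269 − 139 = 130
  G = -45 + 4·139 − 130 = 381
  J = 274 + 4·139 − 2·381 = 68
  A = 133 − 3·139 − 3·130 − 6·381 = -2960
Option 1 (G := 5, C − 17):
  C = 139 − 17 = 122
  W = 269 − 122 = 147
  G = 5
  J = 274 + 4·122 − 2·5 = 752
  A = 133 − 3·122 − 3·147 − 6·5 = -704
ΔA = -704 − (-2960) = 2256; ΔJ = 752 − 68 = 684
Score = 3·2256 + (-1)·684 = 6084

6084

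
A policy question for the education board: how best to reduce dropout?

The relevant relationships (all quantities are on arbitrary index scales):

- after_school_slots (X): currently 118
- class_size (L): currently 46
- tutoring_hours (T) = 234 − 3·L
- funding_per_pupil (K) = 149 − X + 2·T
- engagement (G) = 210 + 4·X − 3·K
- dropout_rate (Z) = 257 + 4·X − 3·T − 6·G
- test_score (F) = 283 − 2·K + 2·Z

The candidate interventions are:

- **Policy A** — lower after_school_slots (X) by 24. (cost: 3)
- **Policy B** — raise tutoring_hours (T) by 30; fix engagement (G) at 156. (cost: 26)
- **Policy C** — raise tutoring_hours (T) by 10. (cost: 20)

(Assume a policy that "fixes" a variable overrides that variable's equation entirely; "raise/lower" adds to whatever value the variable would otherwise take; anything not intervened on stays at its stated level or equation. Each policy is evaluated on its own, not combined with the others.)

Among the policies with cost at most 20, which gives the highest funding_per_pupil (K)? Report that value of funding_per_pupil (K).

Policy A (X − 24):
  X = 118 − 24 = 94
  L = 46
  T = 234 − 3·46 = 96
  K = 149 − 94 + 2·96 = 247
Policy C (T + 10):
  X = 118
  L = 46
  T = 234 − 3·46 (+10 from intervention) = 106
  K = 149 − 118 + 2·106 = 243
Comparing — Policy A: K=247, Policy C: K=243. Highest is 247 (Policy A).

247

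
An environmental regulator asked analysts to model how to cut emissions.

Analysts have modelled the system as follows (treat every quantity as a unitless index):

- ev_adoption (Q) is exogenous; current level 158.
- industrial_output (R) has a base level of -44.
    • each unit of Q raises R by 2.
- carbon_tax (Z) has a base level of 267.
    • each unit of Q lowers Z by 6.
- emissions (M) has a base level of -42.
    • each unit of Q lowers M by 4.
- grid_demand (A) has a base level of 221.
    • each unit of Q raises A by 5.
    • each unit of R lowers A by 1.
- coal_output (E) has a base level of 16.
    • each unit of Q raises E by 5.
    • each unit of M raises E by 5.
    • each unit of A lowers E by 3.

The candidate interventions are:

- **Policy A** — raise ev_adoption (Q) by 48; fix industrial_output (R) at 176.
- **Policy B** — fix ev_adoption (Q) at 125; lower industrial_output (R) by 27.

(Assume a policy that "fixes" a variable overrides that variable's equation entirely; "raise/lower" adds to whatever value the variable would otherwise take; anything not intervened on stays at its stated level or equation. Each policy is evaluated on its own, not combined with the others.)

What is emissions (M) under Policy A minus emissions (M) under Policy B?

-324

Policy A (Q + 48, R := 176):
  Q = 158 + 48 = 206
  M = -42 − 4·206 = -866
Policy B (Q := 125, R − 27):
  Q = 125
  M = -42 − 4·125 = -542
M: -866 − (-542) = -324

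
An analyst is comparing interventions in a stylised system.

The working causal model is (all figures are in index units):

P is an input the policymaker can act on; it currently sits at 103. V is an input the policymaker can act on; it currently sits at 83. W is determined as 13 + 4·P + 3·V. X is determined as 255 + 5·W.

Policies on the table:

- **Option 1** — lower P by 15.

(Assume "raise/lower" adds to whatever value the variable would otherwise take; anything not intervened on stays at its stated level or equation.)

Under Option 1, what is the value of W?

Option 1 (P − 15):
  P = 103 − 15 = 88
  V = 83
  W = 13 + 4·88 + 3·83 = 614

614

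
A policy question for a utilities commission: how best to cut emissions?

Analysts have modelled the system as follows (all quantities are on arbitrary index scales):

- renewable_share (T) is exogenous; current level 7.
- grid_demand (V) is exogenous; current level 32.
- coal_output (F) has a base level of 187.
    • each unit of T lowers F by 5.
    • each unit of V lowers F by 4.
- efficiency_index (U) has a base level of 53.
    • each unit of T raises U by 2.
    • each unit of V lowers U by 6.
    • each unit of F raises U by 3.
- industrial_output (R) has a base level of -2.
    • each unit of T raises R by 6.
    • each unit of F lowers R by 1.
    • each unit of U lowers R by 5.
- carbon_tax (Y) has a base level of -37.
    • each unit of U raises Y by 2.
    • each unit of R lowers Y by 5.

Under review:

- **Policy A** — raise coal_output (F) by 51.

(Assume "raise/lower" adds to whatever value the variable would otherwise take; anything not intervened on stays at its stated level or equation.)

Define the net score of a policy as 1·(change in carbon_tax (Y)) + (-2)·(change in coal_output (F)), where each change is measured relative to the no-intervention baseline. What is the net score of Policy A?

Baseline:
  T = 7
  V = 32
  F = 187 − 5·7 − 4·32 = 24
  U = 53 + 2·7 − 6·32 + 3·24 = -53
  R = -2 + 6·7 − 24 − 5·(-53) = 281
  Y = -37 + 2·(-53) − 5·281 = -1548
Policy A (F + 51):
  T = 7
  V = 32
  F = 187 − 5·7 − 4·32 (+51 from intervention) = 75
  U = 53 + 2·7 − 6·32 + 3·75 = 100
  R = -2 + 6·7 − 75 − 5·100 = -535
  Y = -37 + 2·100 − 5·(-535) = 2838
ΔY = 2838 − (-1548) = 4386; ΔF = 75 − 24 = 51
Score = 1·4386 + (-2)·51 = 4284

4284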